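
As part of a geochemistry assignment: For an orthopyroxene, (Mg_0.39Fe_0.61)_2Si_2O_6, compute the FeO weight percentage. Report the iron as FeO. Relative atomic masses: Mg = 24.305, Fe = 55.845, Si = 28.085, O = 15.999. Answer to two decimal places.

Molar mass of (Mg_0.39Fe_0.61)_2Si_2O_6 = 0.78×24.305 + 1.22×55.845 + 2×28.085 + 6×15.999 = 239.253 g/mol.
Each formula unit contains 1.22 Fe, equivalent to 1.22/1 = 1.2200 mol FeO.
M(FeO) = 1×55.845 + 1×15.999 = 71.844 g/mol.
Mass of FeO per formula unit = 1.2200 × 71.844 = 87.650 g.
FeO wt% = 87.650 / 239.253 × 100 = 36.63%.

36.63 wt%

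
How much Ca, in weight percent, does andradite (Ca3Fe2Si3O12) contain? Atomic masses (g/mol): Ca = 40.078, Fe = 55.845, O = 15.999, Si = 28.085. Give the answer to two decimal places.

Formula mass = 3·40.078 + 2·55.845 + 3·28.085 + 12·15.999 = 508.167 g/mol, of which 120.234 g is Ca.
So Ca makes up 120.234/508.167 = 0.2366 of the mass, i.e. 23.66%.

23.66 weight percent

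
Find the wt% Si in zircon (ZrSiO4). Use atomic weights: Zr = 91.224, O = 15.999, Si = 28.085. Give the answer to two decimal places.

15.32 wt%

Formula mass = 1·91.224 + 1·28.085 + 4·15.999 = 183.305 g/mol, of which 28.085 g is Si.
So Si makes up 28.085/183.305 = 0.1532 of the mass, i.e. 15.32%.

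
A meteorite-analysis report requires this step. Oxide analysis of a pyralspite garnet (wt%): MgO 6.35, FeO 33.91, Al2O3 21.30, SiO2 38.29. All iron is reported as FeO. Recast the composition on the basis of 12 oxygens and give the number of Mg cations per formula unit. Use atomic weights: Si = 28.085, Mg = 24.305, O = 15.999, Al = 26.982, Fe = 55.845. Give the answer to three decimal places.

6.35 wt% MgO ÷ 40.304 g/mol = 0.15755 mol, giving 0.15755 Mg and 0.15755 O.
33.91 wt% FeO ÷ 71.844 g/mol = 0.47199 mol, giving 0.47199 Fe and 0.47199 O.
21.30 wt% Al2O3 ÷ 101.961 g/mol = 0.20890 mol, giving 0.41780 Al and 0.62670 O.
38.29 wt% SiO2 ÷ 60.083 g/mol = 0.63729 mol, giving 0.63729 Si and 1.27458 O.
Oxygen sums to 2.53082; scaling by 12/2.53082 = 4.74155 puts the formula on 12 O.
Mg: 0.15755 × 4.74155 = 0.747 atoms per formula unit.

0.747 Mg apfu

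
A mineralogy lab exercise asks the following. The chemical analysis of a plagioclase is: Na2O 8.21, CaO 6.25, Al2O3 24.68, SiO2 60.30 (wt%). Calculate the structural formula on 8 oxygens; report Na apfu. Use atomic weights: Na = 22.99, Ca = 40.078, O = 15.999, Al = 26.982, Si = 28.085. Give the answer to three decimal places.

Na2O: 8.21/61.979 = 0.13246 mol → 0.26492 mol Na, 0.13246 mol O.
CaO: 6.25/56.077 = 0.11145 mol → 0.11145 mol Ca, 0.11145 mol O.
Al2O3: 24.68/101.961 = 0.24205 mol → 0.48410 mol Al, 0.72615 mol O.
SiO2: 60.30/60.083 = 1.00361 mol → 1.00361 mol Si, 2.00722 mol O.
Total oxygen = 2.97728 mol. Normalization factor = 8/2.97728 = 2.68702.
Na per 8 O = 0.26492 × 2.68702 = 0.712.

0.712 Na apfu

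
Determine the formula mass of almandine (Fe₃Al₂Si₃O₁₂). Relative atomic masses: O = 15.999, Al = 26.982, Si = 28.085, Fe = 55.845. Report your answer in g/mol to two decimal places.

497.74 g/mol

M = 3*55.845 + 2*26.982 + 3*28.085 + 12*15.999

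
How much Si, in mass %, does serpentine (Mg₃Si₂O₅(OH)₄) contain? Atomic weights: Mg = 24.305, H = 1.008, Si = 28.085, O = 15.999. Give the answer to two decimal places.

Molar mass of Mg₃Si₂O₅(OH)₄: 3·24.305 + 2·28.085 + 9·15.999 + 4·1.008 = 277.108 g/mol.
Mass of Si per formula unit: 2 × 28.085 = 56.170 g.
Weight fraction Si = 56.170 / 277.108 = 0.2027.

20.27 mass %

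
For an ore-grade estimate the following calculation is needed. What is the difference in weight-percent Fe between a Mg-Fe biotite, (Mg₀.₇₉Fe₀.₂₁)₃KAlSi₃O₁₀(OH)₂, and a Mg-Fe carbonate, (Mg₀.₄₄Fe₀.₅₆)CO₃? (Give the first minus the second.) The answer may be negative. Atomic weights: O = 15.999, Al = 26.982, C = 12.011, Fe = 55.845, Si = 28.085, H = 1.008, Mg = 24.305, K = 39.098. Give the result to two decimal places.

Fe in (Mg₀.₇₉Fe₀.₂₁)₃KAlSi₃O₁₀(OH)₂: molar mass 437.124 g/mol; 0.63×55.845 = 35.182 g → 8.05 wt%.
Fe in (Mg₀.₄₄Fe₀.₅₆)CO₃: molar mass 101.975 g/mol; 0.56×55.845 = 31.273 g → 30.67 wt%.
Difference = 8.05 − 30.67 = -22.62 percentage points.

-22.62 percentage points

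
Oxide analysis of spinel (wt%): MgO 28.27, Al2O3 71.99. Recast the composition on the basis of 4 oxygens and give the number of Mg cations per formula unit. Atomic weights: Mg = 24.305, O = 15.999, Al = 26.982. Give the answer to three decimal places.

0.995 Mg apfu

MgO: 28.27/40.304 = 0.70142 mol → 0.70142 mol Mg, 0.70142 mol O.
Al2O3: 71.99/101.961 = 0.70605 mol → 1.41210 mol Al, 2.11815 mol O.
Total oxygen = 2.81957 mol. Normalization factor = 4/2.81957 = 1.41866.
Mg per 4 O = 0.70142 × 1.41866 = 0.995.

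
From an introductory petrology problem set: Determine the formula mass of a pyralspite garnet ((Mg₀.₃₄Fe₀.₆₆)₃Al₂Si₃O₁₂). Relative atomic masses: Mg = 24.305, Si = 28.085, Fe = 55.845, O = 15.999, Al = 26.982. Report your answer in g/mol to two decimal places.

The formula mass is the sum 1.02×24.305 + 1.98×55.845 + 2×26.982 + 3×28.085 + 12×15.999.

465.57 g/mol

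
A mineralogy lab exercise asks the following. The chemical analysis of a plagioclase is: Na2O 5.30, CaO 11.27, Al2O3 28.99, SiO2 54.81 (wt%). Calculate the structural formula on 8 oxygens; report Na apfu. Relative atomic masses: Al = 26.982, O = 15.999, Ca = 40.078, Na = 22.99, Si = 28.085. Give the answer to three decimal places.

5.30 wt% Na2O ÷ 61.979 g/mol = 0.08551 mol, giving 0.17102 Na and 0.08551 O.
11.27 wt% CaO ÷ 56.077 g/mol = 0.20097 mol, giving 0.20097 Ca and 0.20097 O.
28.99 wt% Al2O3 ÷ 101.961 g/mol = 0.28432 mol, giving 0.56864 Al and 0.85296 O.
54.81 wt% SiO2 ÷ 60.083 g/mol = 0.91224 mol, giving 0.91224 Si and 1.82448 O.
Oxygen sums to 2.96392; scaling by 8/2.96392 = 2.69913 puts the formula on 8 O.
Na: 0.17102 × 2.69913 = 0.462 atoms per formula unit.

0.462 Na apfu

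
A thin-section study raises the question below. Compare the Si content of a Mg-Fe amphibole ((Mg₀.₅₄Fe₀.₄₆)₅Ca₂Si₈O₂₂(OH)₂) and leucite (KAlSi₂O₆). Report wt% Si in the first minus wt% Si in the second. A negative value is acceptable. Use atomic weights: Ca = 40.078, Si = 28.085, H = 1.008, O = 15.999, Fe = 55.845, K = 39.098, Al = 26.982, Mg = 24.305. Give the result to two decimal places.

Si in (Mg₀.₅₄Fe₀.₄₆)₅Ca₂Si₈O₂₂(OH)₂: molar mass 884.895 g/mol; 8×28.085 = 224.680 g → 25.39 wt%.
Si in KAlSi₂O₆: molar mass 218.244 g/mol; 2×28.085 = 56.170 g → 25.74 wt%.
Difference = 25.39 − 25.74 = -0.35 percentage points.

-0.35 percentage points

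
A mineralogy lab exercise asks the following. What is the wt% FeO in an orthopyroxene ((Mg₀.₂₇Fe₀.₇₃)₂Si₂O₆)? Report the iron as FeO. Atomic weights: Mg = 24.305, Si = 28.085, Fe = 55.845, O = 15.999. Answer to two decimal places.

42.50 wt%

M((Mg₀.₂₇Fe₀.₇₃)₂Si₂O₆) = 246.822 g/mol; M(FeO) = 71.844 g/mol.
Moles FeO per formula unit = 1.46 Fe ÷ 1 = 1.4600.
FeO fraction = (1.4600 × 71.844) / 246.822 = 104.892/246.822 = 0.4250.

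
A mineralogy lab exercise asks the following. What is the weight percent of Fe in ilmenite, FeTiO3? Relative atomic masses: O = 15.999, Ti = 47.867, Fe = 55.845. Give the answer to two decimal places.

Molar mass of FeTiO3: 1*55.845 + 1*47.867 + 3*15.999 = 151.709 g/mol.
Mass of Fe per formula unit: 1 × 55.845 = 55.845 g.
Weight fraction Fe = 55.845 / 151.709 = 0.3681.

36.81 weight percent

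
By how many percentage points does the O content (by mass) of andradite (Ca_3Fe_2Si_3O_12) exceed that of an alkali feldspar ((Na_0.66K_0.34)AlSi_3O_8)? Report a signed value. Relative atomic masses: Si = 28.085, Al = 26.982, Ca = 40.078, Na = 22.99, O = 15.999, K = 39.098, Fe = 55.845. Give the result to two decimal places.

First mineral: 191.988 g O in 508.167 g formula = 37.78 wt% O.
Second mineral: 127.992 g O in 267.696 g formula = 47.81 wt% O.
37.78% − 47.81% gives a difference of -10.03 percentage points.

-10.03 percentage points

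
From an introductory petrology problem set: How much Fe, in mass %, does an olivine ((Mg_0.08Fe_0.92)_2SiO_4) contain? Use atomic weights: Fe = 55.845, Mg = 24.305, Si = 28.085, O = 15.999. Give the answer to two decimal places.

Formula mass = 0.16×24.305 + 1.84×55.845 + 1×28.085 + 4×15.999 = 198.725 g/mol, of which 102.755 g is Fe.
So Fe makes up 102.755/198.725 = 0.5171 of the mass, i.e. 51.71%.

51.71 mass %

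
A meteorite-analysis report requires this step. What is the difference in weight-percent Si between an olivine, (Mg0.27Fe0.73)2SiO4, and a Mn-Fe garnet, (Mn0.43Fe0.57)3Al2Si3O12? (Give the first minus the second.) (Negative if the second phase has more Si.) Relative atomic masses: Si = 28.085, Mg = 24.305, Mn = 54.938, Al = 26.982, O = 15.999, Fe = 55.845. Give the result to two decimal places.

Si in (Mg0.27Fe0.73)2SiO4: molar mass 186.739 g/mol; 1×28.085 = 28.085 g → 15.04 wt%.
Si in (Mn0.43Fe0.57)3Al2Si3O12: molar mass 496.572 g/mol; 3×28.085 = 84.255 g → 16.97 wt%.
Difference = 15.04 − 16.97 = -1.93 percentage points.

-1.93 percentage points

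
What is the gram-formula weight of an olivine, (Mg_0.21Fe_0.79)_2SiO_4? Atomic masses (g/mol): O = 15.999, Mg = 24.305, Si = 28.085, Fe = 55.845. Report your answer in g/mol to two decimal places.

The formula mass is the sum 0.42·24.305 + 1.58·55.845 + 1·28.085 + 4·15.999.

190.52 g/mol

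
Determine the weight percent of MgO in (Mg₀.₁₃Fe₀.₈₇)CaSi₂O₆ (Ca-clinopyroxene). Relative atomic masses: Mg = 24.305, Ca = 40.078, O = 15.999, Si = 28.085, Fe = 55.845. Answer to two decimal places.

2.15 wt%

Formula mass = 243.987 g/mol.
0.13 Mg → 0.1300 mol MgO per formula unit; M(MgO) = 40.304, so MgO mass = 5.240 g.
5.240/243.987 × 100 = 2.15 wt%.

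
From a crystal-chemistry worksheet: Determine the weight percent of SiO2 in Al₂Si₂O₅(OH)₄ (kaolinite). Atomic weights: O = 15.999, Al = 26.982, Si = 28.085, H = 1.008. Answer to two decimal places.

Molar mass of Al₂Si₂O₅(OH)₄ = 2×26.982 + 2×28.085 + 9×15.999 + 4×1.008 = 258.157 g/mol.
Each formula unit contains 2 Si, equivalent to 2/1 = 2.0000 mol SiO2.
M(SiO2) = 1×28.085 + 2×15.999 = 60.083 g/mol.
Mass of SiO2 per formula unit = 2.0000 × 60.083 = 120.166 g.
SiO2 wt% = 120.166 / 258.157 × 100 = 46.55%.

46.55 wt%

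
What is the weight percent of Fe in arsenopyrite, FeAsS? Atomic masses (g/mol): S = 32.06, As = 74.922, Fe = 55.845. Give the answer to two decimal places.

34.30 weight percent

Molar mass of FeAsS: 1·55.845 + 1·74.922 + 1·32.06 = 162.827 g/mol.
Mass of Fe per formula unit: 1 × 55.845 = 55.845 g.
Weight fraction Fe = 55.845 / 162.827 = 0.3430.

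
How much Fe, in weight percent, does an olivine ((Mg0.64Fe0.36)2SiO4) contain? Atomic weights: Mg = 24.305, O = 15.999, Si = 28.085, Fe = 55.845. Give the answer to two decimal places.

Molar mass of (Mg0.64Fe0.36)2SiO4: 1.28·24.305 + 0.72·55.845 + 1·28.085 + 4·15.999 = 163.400 g/mol.
Mass of Fe per formula unit: 0.72 × 55.845 = 40.208 g.
Weight fraction Fe = 40.208 / 163.400 = 0.2461.

24.61 weight percent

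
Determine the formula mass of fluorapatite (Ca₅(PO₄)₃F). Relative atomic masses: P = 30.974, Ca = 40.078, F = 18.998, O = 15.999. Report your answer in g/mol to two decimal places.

Ca: 5 × 40.078 = 200.3900
P: 3 × 30.974 = 92.9220
O: 12 × 15.999 = 191.9880
F: 1 × 18.998 = 18.9980
Summing the contributions gives the formula mass.

504.30 g/mol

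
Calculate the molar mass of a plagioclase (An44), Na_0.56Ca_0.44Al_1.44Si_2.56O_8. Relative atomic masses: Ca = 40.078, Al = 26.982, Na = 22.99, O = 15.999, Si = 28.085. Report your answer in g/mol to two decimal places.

The formula mass is the sum 0.56*22.99 + 0.44*40.078 + 1.44*26.982 + 2.56*28.085 + 8*15.999.

269.25 g/mol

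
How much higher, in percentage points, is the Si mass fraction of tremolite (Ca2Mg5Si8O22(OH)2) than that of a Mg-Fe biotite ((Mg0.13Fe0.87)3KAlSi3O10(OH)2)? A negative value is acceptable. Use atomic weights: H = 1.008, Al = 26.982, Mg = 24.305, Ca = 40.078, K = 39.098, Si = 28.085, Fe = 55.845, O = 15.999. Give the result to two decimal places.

10.79 percentage points

M(Ca2Mg5Si8O22(OH)2) = 812.353 g/mol, so wt% Si = 224.680/812.353 × 100 = 27.66%.
M((Mg0.13Fe0.87)3KAlSi3O10(OH)2) = 499.573 g/mol, so wt% Si = 84.255/499.573 × 100 = 16.87%.
27.66 − 16.87 = 10.79 pp.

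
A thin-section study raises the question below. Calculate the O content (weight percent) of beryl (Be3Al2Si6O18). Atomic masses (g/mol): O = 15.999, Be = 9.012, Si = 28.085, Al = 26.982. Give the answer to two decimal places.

Molar mass of Be3Al2Si6O18: 3×9.012 + 2×26.982 + 6×28.085 + 18×15.999 = 537.492 g/mol.
Mass of O per formula unit: 18 × 15.999 = 287.982 g.
Weight fraction O = 287.982 / 537.492 = 0.5358.

53.58 weight percent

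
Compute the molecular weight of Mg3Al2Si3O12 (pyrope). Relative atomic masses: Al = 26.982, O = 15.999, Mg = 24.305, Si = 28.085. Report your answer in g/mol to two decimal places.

Mg: 3 × 24.305 = 72.9150
Al: 2 × 26.982 = 53.9640
Si: 3 × 28.085 = 84.2550
O: 12 × 15.999 = 191.9880
Summing the contributions gives the formula mass.

403.12 g/mol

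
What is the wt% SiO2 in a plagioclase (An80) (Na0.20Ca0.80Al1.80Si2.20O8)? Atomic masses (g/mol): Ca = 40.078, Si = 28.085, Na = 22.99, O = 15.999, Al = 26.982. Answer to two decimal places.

48.07 wt%

M(Na0.20Ca0.80Al1.80Si2.20O8) = 275.007 g/mol; M(SiO2) = 60.083 g/mol.
Moles SiO2 per formula unit = 2.20 Si ÷ 1 = 2.2000.
SiO2 fraction = (2.2000 × 60.083) / 275.007 = 132.183/275.007 = 0.4807.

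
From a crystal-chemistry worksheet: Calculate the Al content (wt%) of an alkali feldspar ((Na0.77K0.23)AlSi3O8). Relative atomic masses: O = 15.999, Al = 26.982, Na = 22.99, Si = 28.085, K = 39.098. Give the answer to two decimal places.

Molar mass of (Na0.77K0.23)AlSi3O8: 0.77·22.99 + 0.23·39.098 + 1·26.982 + 3·28.085 + 8·15.999 = 265.924 g/mol.
Mass of Al per formula unit: 1 × 26.982 = 26.982 g.
Weight fraction Al = 26.982 / 265.924 = 0.1015.

10.15 wt%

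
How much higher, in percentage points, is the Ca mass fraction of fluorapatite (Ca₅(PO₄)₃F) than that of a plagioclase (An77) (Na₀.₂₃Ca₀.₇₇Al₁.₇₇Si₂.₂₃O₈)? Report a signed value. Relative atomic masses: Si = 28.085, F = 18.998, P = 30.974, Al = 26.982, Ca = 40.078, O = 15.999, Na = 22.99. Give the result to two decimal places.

M(Ca₅(PO₄)₃F) = 504.298 g/mol, so wt% Ca = 200.390/504.298 × 100 = 39.74%.
M(Na₀.₂₃Ca₀.₇₇Al₁.₇₇Si₂.₂₃O₈) = 274.527 g/mol, so wt% Ca = 30.860/274.527 × 100 = 11.24%.
39.74 − 11.24 = 28.50 pp.

28.50 percentage points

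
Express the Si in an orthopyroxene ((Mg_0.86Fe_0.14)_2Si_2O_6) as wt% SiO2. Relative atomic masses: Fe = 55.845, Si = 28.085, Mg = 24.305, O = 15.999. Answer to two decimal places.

Molar mass of (Mg_0.86Fe_0.14)_2Si_2O_6 = 1.72·24.305 + 0.28·55.845 + 2·28.085 + 6·15.999 = 209.605 g/mol.
Each formula unit contains 2 Si, equivalent to 2/1 = 2.0000 mol SiO2.
M(SiO2) = 1×28.085 + 2×15.999 = 60.083 g/mol.
Mass of SiO2 per formula unit = 2.0000 × 60.083 = 120.166 g.
SiO2 wt% = 120.166 / 209.605 × 100 = 57.33%.

57.33 wt%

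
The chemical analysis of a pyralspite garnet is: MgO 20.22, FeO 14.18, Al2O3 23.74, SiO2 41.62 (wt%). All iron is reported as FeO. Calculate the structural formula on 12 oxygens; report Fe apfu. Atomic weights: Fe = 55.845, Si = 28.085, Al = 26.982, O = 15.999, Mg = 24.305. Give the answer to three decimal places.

0.851 Fe apfu

MgO: 20.22/40.304 = 0.50169 mol → 0.50169 mol Mg, 0.50169 mol O.
FeO: 14.18/71.844 = 0.19737 mol → 0.19737 mol Fe, 0.19737 mol O.
Al2O3: 23.74/101.961 = 0.23283 mol → 0.46566 mol Al, 0.69849 mol O.
SiO2: 41.62/60.083 = 0.69271 mol → 0.69271 mol Si, 1.38542 mol O.
Total oxygen = 2.78297 mol. Normalization factor = 12/2.78297 = 4.31194.
Fe per 12 O = 0.19737 × 4.31194 = 0.851.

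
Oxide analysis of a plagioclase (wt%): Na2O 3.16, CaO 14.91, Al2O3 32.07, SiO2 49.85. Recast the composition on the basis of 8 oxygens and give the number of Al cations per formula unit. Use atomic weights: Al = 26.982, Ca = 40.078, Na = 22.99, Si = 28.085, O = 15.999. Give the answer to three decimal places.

Na2O: 3.16/61.979 = 0.05099 mol → 0.10198 mol Na, 0.05099 mol O.
CaO: 14.91/56.077 = 0.26588 mol → 0.26588 mol Ca, 0.26588 mol O.
Al2O3: 32.07/101.961 = 0.31453 mol → 0.62906 mol Al, 0.94359 mol O.
SiO2: 49.85/60.083 = 0.82969 mol → 0.82969 mol Si, 1.65938 mol O.
Total oxygen = 2.91984 mol. Normalization factor = 8/2.91984 = 2.73988.
Al per 8 O = 0.62906 × 2.73988 = 1.724.

1.724 Al apfu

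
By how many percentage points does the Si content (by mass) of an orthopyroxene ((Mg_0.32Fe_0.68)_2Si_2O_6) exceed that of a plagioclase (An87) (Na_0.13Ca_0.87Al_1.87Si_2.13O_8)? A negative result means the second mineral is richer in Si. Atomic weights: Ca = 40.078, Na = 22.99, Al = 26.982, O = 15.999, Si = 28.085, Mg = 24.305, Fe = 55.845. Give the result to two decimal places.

Si in (Mg_0.32Fe_0.68)_2Si_2O_6: molar mass 243.668 g/mol; 2×28.085 = 56.170 g → 23.05 wt%.
Si in Na_0.13Ca_0.87Al_1.87Si_2.13O_8: molar mass 276.126 g/mol; 2.13×28.085 = 59.821 g → 21.66 wt%.
Difference = 23.05 − 21.66 = 1.39 percentage points.

1.39 percentage points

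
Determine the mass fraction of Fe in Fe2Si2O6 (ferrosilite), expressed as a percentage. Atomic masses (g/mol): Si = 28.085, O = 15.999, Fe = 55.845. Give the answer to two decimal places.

42.33 wt%

Molar mass of Fe2Si2O6: 2*55.845 + 2*28.085 + 6*15.999 = 263.854 g/mol.
Mass of Fe per formula unit: 2 × 55.845 = 111.690 g.
Weight fraction Fe = 111.690 / 263.854 = 0.4233.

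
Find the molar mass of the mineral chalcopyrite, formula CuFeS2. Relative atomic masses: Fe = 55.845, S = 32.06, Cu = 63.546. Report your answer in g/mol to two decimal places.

The formula mass is the sum 1*63.546 + 1*55.845 + 2*32.06.

183.51 g/mol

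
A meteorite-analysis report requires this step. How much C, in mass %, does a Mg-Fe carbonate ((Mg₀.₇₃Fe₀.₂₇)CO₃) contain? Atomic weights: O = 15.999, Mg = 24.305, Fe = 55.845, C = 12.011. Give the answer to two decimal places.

Molar mass of (Mg₀.₇₃Fe₀.₂₇)CO₃: 0.73·24.305 + 0.27·55.845 + 1·12.011 + 3·15.999 = 92.829 g/mol.
Mass of C per formula unit: 1 × 12.011 = 12.011 g.
Weight fraction C = 12.011 / 92.829 = 0.1294.

12.94 mass %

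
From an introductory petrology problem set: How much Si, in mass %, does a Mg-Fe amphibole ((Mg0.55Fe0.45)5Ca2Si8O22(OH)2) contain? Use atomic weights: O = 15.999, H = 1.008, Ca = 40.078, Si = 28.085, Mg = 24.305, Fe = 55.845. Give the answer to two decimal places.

Formula mass = 2.75*24.305 + 2.25*55.845 + 2*40.078 + 8*28.085 + 24*15.999 + 2*1.008 = 883.318 g/mol, of which 224.680 g is Si.
So Si makes up 224.680/883.318 = 0.2544 of the mass, i.e. 25.44%.

25.44 mass %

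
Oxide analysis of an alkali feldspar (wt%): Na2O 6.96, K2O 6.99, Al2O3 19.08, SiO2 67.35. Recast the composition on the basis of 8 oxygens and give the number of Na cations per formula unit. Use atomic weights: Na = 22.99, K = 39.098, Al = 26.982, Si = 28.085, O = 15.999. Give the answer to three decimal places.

0.601 Na apfu

Na2O: 6.96/61.979 = 0.11230 mol → 0.22460 mol Na, 0.11230 mol O.
K2O: 6.99/94.195 = 0.07421 mol → 0.14842 mol K, 0.07421 mol O.
Al2O3: 19.08/101.961 = 0.18713 mol → 0.37426 mol Al, 0.56139 mol O.
SiO2: 67.35/60.083 = 1.12095 mol → 1.12095 mol Si, 2.24190 mol O.
Total oxygen = 2.98980 mol. Normalization factor = 8/2.98980 = 2.67576.
Na per 8 O = 0.22460 × 2.67576 = 0.601.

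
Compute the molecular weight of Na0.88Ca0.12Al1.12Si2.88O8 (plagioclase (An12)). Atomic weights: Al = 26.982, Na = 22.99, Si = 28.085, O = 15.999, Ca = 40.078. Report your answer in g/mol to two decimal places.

264.14 g/mol

The formula mass is the sum 0.88×22.99 + 0.12×40.078 + 1.12×26.982 + 2.88×28.085 + 8×15.999.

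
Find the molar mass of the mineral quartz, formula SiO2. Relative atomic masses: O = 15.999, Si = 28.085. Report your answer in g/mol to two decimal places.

60.08 g/mol

M = 1×28.085 + 2×15.999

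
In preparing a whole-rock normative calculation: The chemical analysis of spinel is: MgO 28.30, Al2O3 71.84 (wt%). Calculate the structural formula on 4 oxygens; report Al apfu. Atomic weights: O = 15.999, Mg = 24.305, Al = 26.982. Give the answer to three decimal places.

28.30 wt% MgO ÷ 40.304 g/mol = 0.70216 mol, giving 0.70216 Mg and 0.70216 O.
71.84 wt% Al2O3 ÷ 101.961 g/mol = 0.70458 mol, giving 1.40916 Al and 2.11374 O.
Oxygen sums to 2.81590; scaling by 4/2.81590 = 1.42050 puts the formula on 4 O.
Al: 1.40916 × 1.42050 = 2.002 atoms per formula unit.

2.002 Al apfu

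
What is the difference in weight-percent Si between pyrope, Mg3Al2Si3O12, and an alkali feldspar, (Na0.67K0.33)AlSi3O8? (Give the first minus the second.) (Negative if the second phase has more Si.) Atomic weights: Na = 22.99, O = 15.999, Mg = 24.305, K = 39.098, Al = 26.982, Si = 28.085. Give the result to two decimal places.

-10.59 percentage points

M(Mg3Al2Si3O12) = 403.122 g/mol, so wt% Si = 84.255/403.122 × 100 = 20.90%.
M((Na0.67K0.33)AlSi3O8) = 267.535 g/mol, so wt% Si = 84.255/267.535 × 100 = 31.49%.
20.90 − 31.49 = -10.59 pp.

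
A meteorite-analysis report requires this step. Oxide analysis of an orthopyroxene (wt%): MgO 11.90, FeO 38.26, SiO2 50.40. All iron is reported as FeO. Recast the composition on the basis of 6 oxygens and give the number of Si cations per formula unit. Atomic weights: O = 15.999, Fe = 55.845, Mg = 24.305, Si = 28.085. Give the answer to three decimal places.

MgO (M=40.304): mol = 0.29526; Mg = 0.29526, O = 0.29526.
FeO (M=71.844): mol = 0.53254; Fe = 0.53254, O = 0.53254.
SiO2 (M=60.083): mol = 0.83884; Si = 0.83884, O = 1.67768.
ΣO = 2.50548; factor = 6/ΣO = 2.39475.
Si apfu = 0.83884 × 2.39475 = 2.009.

2.009 Si apfu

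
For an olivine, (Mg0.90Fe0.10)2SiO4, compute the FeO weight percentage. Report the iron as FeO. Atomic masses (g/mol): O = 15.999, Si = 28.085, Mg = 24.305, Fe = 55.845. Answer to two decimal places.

M((Mg0.90Fe0.10)2SiO4) = 146.999 g/mol; M(FeO) = 71.844 g/mol.
Moles FeO per formula unit = 0.20 Fe ÷ 1 = 0.2000.
FeO fraction = (0.2000 × 71.844) / 146.999 = 14.369/146.999 = 0.0977.

9.77 wt%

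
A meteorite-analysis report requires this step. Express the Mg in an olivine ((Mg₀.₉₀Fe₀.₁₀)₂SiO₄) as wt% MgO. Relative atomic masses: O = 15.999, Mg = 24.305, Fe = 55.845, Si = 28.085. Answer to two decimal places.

M((Mg₀.₉₀Fe₀.₁₀)₂SiO₄) = 146.999 g/mol; M(MgO) = 40.304 g/mol.
Moles MgO per formula unit = 1.80 Mg ÷ 1 = 1.8000.
MgO fraction = (1.8000 × 40.304) / 146.999 = 72.547/146.999 = 0.4935.

49.35 wt%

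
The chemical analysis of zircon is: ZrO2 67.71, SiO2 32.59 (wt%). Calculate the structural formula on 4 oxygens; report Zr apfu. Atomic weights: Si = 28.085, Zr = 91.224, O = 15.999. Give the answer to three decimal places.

ZrO2: 67.71/123.222 = 0.54950 mol → 0.54950 mol Zr, 1.09900 mol O.
SiO2: 32.59/60.083 = 0.54242 mol → 0.54242 mol Si, 1.08484 mol O.
Total oxygen = 2.18384 mol. Normalization factor = 4/2.18384 = 1.83164.
Zr per 4 O = 0.54950 × 1.83164 = 1.006.

1.006 Zr apfu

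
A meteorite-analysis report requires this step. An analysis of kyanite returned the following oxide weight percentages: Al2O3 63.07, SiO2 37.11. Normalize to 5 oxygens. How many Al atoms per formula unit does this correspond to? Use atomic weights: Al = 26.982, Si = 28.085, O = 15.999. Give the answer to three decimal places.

2.001 Al apfu

Al2O3 (M=101.961): mol = 0.61857; Al = 1.23714, O = 1.85571.
SiO2 (M=60.083): mol = 0.61765; Si = 0.61765, O = 1.23530.
ΣO = 3.09101; factor = 5/ΣO = 1.61759.
Al apfu = 1.23714 × 1.61759 = 2.001.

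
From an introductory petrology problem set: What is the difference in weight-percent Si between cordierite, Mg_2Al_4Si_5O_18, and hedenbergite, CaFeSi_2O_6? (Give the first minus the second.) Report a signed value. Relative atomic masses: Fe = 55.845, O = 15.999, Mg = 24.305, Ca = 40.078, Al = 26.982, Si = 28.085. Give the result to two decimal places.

Si in Mg_2Al_4Si_5O_18: molar mass 584.945 g/mol; 5×28.085 = 140.425 g → 24.01 wt%.
Si in CaFeSi_2O_6: molar mass 248.087 g/mol; 2×28.085 = 56.170 g → 22.64 wt%.
Difference = 24.01 − 22.64 = 1.37 percentage points.

1.37 percentage points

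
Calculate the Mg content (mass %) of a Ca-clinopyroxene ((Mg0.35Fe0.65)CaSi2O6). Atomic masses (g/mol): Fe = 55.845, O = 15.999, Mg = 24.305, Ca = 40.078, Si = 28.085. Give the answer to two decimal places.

M((Mg0.35Fe0.65)CaSi2O6) = 237.048 g/mol.
Mg contributes 0.35 × 24.305 = 8.507 g per mole.
8.507/237.048 = 0.0359 → 3.59%.

3.59 mass %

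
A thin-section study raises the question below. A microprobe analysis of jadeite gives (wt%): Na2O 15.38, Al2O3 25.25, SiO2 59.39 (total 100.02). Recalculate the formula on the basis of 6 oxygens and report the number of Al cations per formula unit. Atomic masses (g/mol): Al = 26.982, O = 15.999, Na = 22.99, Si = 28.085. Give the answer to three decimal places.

Na2O: 15.38/61.979 = 0.24815 mol → 0.49630 mol Na, 0.24815 mol O.
Al2O3: 25.25/101.961 = 0.24764 mol → 0.49528 mol Al, 0.74292 mol O.
SiO2: 59.39/60.083 = 0.98847 mol → 0.98847 mol Si, 1.97694 mol O.
Total oxygen = 2.96801 mol. Normalization factor = 6/2.96801 = 2.02156.
Al per 6 O = 0.49528 × 2.02156 = 1.001.

1.001 Al apfu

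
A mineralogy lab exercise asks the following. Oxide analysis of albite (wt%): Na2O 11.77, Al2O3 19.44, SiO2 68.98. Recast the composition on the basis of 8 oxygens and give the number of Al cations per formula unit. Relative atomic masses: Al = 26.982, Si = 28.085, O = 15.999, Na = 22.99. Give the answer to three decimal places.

Na2O: 11.77/61.979 = 0.18990 mol → 0.37980 mol Na, 0.18990 mol O.
Al2O3: 19.44/101.961 = 0.19066 mol → 0.38132 mol Al, 0.57198 mol O.
SiO2: 68.98/60.083 = 1.14808 mol → 1.14808 mol Si, 2.29616 mol O.
Total oxygen = 3.05804 mol. Normalization factor = 8/3.05804 = 2.61605.
Al per 8 O = 0.38132 × 2.61605 = 0.998.

0.998 Al apfu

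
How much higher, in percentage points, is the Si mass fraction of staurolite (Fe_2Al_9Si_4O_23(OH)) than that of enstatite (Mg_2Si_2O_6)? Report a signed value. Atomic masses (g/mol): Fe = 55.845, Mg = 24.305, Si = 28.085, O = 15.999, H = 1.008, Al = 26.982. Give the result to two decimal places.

Si in Fe_2Al_9Si_4O_23(OH): molar mass 851.852 g/mol; 4×28.085 = 112.340 g → 13.19 wt%.
Si in Mg_2Si_2O_6: molar mass 200.774 g/mol; 2×28.085 = 56.170 g → 27.98 wt%.
Difference = 13.19 − 27.98 = -14.79 percentage points.

-14.79 percentage points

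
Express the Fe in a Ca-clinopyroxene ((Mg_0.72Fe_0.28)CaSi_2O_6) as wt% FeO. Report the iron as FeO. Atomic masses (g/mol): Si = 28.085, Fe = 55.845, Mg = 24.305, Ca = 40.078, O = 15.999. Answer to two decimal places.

8.93 wt%

M((Mg_0.72Fe_0.28)CaSi_2O_6) = 225.378 g/mol; M(FeO) = 71.844 g/mol.
Moles FeO per formula unit = 0.28 Fe ÷ 1 = 0.2800.
FeO fraction = (0.2800 × 71.844) / 225.378 = 20.116/225.378 = 0.0893.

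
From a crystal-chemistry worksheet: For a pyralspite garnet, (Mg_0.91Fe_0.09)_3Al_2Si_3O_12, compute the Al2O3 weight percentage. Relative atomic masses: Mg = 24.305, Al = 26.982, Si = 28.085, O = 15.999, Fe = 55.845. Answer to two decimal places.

24.77 wt%

Molar mass of (Mg_0.91Fe_0.09)_3Al_2Si_3O_12 = 2.73*24.305 + 0.27*55.845 + 2*26.982 + 3*28.085 + 12*15.999 = 411.638 g/mol.
Each formula unit contains 2 Al, equivalent to 2/2 = 1.0000 mol Al2O3.
M(Al2O3) = 2×26.982 + 3×15.999 = 101.961 g/mol.
Mass of Al2O3 per formula unit = 1.0000 × 101.961 = 101.961 g.
Al2O3 wt% = 101.961 / 411.638 × 100 = 24.77%.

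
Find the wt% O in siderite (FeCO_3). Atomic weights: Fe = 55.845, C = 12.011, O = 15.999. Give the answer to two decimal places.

Molar mass of FeCO_3: 1·55.845 + 1·12.011 + 3·15.999 = 115.853 g/mol.
Mass of O per formula unit: 3 × 15.999 = 47.997 g.
Weight fraction O = 47.997 / 115.853 = 0.4143.

41.43 weight percent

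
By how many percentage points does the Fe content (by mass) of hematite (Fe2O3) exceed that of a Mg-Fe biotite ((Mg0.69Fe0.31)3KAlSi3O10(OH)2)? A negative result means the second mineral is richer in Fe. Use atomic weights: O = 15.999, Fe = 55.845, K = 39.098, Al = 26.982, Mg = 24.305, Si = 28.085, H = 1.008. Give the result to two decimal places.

58.31 percentage points

First mineral: 111.690 g Fe in 159.687 g formula = 69.94 wt% Fe.
Second mineral: 51.936 g Fe in 446.586 g formula = 11.63 wt% Fe.
69.94% − 11.63% gives a difference of 58.31 percentage points.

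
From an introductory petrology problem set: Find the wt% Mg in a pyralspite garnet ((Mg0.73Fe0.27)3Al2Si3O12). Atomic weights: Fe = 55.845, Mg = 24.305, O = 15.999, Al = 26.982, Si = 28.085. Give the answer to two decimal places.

12.42 wt%

Molar mass of (Mg0.73Fe0.27)3Al2Si3O12: 2.19×24.305 + 0.81×55.845 + 2×26.982 + 3×28.085 + 12×15.999 = 428.669 g/mol.
Mass of Mg per formula unit: 2.19 × 24.305 = 53.228 g.
Weight fraction Mg = 53.228 / 428.669 = 0.1242.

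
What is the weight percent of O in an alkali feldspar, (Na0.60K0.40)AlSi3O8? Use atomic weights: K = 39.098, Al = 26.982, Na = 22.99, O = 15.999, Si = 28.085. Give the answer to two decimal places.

47.64 mass %

M((Na0.60K0.40)AlSi3O8) = 268.662 g/mol.
O contributes 8 × 15.999 = 127.992 g per mole.
127.992/268.662 = 0.4764 → 47.64%.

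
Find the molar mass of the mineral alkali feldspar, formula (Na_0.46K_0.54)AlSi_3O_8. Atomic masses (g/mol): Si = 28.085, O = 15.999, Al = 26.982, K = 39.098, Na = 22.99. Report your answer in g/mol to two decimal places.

The formula mass is the sum 0.46*22.99 + 0.54*39.098 + 1*26.982 + 3*28.085 + 8*15.999.

270.92 g/mol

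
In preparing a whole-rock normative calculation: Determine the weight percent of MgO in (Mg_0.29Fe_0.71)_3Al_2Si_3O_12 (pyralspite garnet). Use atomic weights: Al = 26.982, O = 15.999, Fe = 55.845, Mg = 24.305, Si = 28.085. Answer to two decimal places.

7.46 wt%

M((Mg_0.29Fe_0.71)_3Al_2Si_3O_12) = 470.302 g/mol; M(MgO) = 40.304 g/mol.
Moles MgO per formula unit = 0.87 Mg ÷ 1 = 0.8700.
MgO fraction = (0.8700 × 40.304) / 470.302 = 35.064/470.302 = 0.0746.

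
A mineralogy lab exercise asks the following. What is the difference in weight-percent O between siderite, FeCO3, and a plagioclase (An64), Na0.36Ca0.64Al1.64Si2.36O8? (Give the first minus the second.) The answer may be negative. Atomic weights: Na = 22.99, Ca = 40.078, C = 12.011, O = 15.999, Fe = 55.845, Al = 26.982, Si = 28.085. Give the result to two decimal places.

M(FeCO3) = 115.853 g/mol, so wt% O = 47.997/115.853 × 100 = 41.43%.
M(Na0.36Ca0.64Al1.64Si2.36O8) = 272.449 g/mol, so wt% O = 127.992/272.449 × 100 = 46.98%.
41.43 − 46.98 = -5.55 pp.

-5.55 percentage points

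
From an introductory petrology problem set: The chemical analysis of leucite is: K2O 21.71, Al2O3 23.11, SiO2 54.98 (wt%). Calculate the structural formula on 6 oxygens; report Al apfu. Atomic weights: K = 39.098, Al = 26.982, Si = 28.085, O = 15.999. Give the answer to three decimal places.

0.992 Al apfu

K2O (M=94.195): mol = 0.23048; K = 0.46096, O = 0.23048.
Al2O3 (M=101.961): mol = 0.22666; Al = 0.45332, O = 0.67998.
SiO2 (M=60.083): mol = 0.91507; Si = 0.91507, O = 1.83014.
ΣO = 2.74060; factor = 6/ΣO = 2.18930.
Al apfu = 0.45332 × 2.18930 = 0.992.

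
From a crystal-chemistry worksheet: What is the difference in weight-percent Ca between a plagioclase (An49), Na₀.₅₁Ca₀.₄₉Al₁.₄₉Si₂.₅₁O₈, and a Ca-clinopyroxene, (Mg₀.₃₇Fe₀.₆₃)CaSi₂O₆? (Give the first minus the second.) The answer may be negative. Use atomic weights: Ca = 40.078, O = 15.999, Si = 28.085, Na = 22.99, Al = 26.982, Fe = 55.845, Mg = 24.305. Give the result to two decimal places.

-9.68 percentage points

Ca in Na₀.₅₁Ca₀.₄₉Al₁.₄₉Si₂.₅₁O₈: molar mass 270.052 g/mol; 0.49×40.078 = 19.638 g → 7.27 wt%.
Ca in (Mg₀.₃₇Fe₀.₆₃)CaSi₂O₆: molar mass 236.417 g/mol; 1×40.078 = 40.078 g → 16.95 wt%.
Difference = 7.27 − 16.95 = -9.68 percentage points.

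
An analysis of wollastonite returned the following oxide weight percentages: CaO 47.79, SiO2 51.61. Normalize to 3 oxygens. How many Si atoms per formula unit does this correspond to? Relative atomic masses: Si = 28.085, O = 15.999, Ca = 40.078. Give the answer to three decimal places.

1.003 Si apfu

CaO: 47.79/56.077 = 0.85222 mol → 0.85222 mol Ca, 0.85222 mol O.
SiO2: 51.61/60.083 = 0.85898 mol → 0.85898 mol Si, 1.71796 mol O.
Total oxygen = 2.57018 mol. Normalization factor = 3/2.57018 = 1.16723.
Si per 3 O = 0.85898 × 1.16723 = 1.003.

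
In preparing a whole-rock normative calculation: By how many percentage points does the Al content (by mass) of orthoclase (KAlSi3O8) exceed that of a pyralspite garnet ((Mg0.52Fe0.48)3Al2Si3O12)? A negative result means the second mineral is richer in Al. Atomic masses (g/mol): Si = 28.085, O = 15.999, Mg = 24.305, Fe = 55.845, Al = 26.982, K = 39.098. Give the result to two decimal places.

-2.34 percentage points

Al in KAlSi3O8: molar mass 278.327 g/mol; 1×26.982 = 26.982 g → 9.69 wt%.
Al in (Mg0.52Fe0.48)3Al2Si3O12: molar mass 448.540 g/mol; 2×26.982 = 53.964 g → 12.03 wt%.
Difference = 9.69 − 12.03 = -2.34 percentage points.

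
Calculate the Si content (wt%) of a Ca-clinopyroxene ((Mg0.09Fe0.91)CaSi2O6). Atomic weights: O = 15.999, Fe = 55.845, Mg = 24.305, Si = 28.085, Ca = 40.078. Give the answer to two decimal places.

Formula mass = 0.09*24.305 + 0.91*55.845 + 1*40.078 + 2*28.085 + 6*15.999 = 245.248 g/mol, of which 56.170 g is Si.
So Si makes up 56.170/245.248 = 0.2290 of the mass, i.e. 22.90%.

22.90 wt%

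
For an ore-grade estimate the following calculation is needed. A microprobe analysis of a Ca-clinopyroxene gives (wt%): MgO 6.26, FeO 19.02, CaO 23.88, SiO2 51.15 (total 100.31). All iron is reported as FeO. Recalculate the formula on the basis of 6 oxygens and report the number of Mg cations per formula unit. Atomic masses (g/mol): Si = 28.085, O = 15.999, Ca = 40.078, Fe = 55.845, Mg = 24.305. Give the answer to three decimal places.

MgO (M=40.304): mol = 0.15532; Mg = 0.15532, O = 0.15532.
FeO (M=71.844): mol = 0.26474; Fe = 0.26474, O = 0.26474.
CaO (M=56.077): mol = 0.42584; Ca = 0.42584, O = 0.42584.
SiO2 (M=60.083): mol = 0.85132; Si = 0.85132, O = 1.70264.
ΣO = 2.54854; factor = 6/ΣO = 2.35429.
Mg apfu = 0.15532 × 2.35429 = 0.366.

0.366 Mg apfu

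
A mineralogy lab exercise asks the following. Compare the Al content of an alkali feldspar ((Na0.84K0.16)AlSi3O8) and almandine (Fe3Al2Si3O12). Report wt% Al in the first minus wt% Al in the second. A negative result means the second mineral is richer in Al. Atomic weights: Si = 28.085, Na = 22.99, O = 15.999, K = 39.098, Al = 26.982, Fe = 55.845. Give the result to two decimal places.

Al in (Na0.84K0.16)AlSi3O8: molar mass 264.796 g/mol; 1×26.982 = 26.982 g → 10.19 wt%.
Al in Fe3Al2Si3O12: molar mass 497.742 g/mol; 2×26.982 = 53.964 g → 10.84 wt%.
Difference = 10.19 − 10.84 = -0.65 percentage points.

-0.65 percentage points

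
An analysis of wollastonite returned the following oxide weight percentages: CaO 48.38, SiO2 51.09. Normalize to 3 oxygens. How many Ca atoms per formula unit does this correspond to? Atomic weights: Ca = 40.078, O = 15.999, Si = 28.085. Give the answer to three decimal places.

CaO: 48.38/56.077 = 0.86274 mol → 0.86274 mol Ca, 0.86274 mol O.
SiO2: 51.09/60.083 = 0.85032 mol → 0.85032 mol Si, 1.70064 mol O.
Total oxygen = 2.56338 mol. Normalization factor = 3/2.56338 = 1.17033.
Ca per 3 O = 0.86274 × 1.17033 = 1.010.

1.010 Ca apfu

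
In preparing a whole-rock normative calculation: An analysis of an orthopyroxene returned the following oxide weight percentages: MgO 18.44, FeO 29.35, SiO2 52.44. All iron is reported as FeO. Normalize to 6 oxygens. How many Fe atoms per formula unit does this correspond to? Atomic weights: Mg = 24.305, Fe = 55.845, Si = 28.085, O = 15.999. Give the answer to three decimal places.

MgO: 18.44/40.304 = 0.45752 mol → 0.45752 mol Mg, 0.45752 mol O.
FeO: 29.35/71.844 = 0.40852 mol → 0.40852 mol Fe, 0.40852 mol O.
SiO2: 52.44/60.083 = 0.87279 mol → 0.87279 mol Si, 1.74558 mol O.
Total oxygen = 2.61162 mol. Normalization factor = 6/2.61162 = 2.29742.
Fe per 6 O = 0.40852 × 2.29742 = 0.939.

0.939 Fe apfu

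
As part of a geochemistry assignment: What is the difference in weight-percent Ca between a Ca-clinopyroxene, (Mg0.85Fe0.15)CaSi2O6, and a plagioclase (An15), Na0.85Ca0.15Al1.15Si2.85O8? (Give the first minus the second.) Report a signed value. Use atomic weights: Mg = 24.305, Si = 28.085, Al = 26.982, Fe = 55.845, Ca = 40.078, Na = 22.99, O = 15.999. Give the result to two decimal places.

M((Mg0.85Fe0.15)CaSi2O6) = 221.278 g/mol, so wt% Ca = 40.078/221.278 × 100 = 18.11%.
M(Na0.85Ca0.15Al1.15Si2.85O8) = 264.617 g/mol, so wt% Ca = 6.012/264.617 × 100 = 2.27%.
18.11 − 2.27 = 15.84 pp.

15.84 percentage points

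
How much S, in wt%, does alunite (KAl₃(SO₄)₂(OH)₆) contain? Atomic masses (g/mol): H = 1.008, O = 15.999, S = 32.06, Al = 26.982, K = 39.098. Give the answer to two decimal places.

Formula mass = 1×39.098 + 3×26.982 + 2×32.06 + 14×15.999 + 6×1.008 = 414.198 g/mol, of which 64.120 g is S.
So S makes up 64.120/414.198 = 0.1548 of the mass, i.e. 15.48%.

15.48 wt%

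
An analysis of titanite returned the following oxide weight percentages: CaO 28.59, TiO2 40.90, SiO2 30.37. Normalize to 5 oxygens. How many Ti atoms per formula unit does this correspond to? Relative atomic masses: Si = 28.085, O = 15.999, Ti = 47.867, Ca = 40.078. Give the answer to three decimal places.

28.59 wt% CaO ÷ 56.077 g/mol = 0.50983 mol, giving 0.50983 Ca and 0.50983 O.
40.90 wt% TiO2 ÷ 79.865 g/mol = 0.51211 mol, giving 0.51211 Ti and 1.02422 O.
30.37 wt% SiO2 ÷ 60.083 g/mol = 0.50547 mol, giving 0.50547 Si and 1.01094 O.
Oxygen sums to 2.54499; scaling by 5/2.54499 = 1.96464 puts the formula on 5 O.
Ti: 0.51211 × 1.96464 = 1.006 atoms per formula unit.

1.006 Ti apfu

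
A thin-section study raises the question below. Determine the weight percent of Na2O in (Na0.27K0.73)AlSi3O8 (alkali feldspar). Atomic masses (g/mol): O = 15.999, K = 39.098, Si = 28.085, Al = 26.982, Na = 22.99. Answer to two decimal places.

3.05 wt%

M((Na0.27K0.73)AlSi3O8) = 273.978 g/mol; M(Na2O) = 61.979 g/mol.
Moles Na2O per formula unit = 0.27 Na ÷ 2 = 0.1350.
Na2O fraction = (0.1350 × 61.979) / 273.978 = 8.367/273.978 = 0.0305.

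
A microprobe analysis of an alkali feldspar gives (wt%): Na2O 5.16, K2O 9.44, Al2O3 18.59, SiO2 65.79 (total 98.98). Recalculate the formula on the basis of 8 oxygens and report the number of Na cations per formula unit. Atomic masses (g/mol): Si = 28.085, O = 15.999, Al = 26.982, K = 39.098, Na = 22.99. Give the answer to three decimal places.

0.456 Na apfu

Na2O (M=61.979): mol = 0.08325; Na = 0.16650, O = 0.08325.
K2O (M=94.195): mol = 0.10022; K = 0.20044, O = 0.10022.
Al2O3 (M=101.961): mol = 0.18232; Al = 0.36464, O = 0.54696.
SiO2 (M=60.083): mol = 1.09499; Si = 1.09499, O = 2.18998.
ΣO = 2.92041; factor = 8/ΣO = 2.73934.
Na apfu = 0.16650 × 2.73934 = 0.456.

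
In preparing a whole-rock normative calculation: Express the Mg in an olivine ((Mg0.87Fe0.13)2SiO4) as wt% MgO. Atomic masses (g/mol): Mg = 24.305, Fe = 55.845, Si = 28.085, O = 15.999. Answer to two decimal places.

47.10 wt%

Formula mass = 148.891 g/mol.
1.74 Mg → 1.7400 mol MgO per formula unit; M(MgO) = 40.304, so MgO mass = 70.129 g.
70.129/148.891 × 100 = 47.10 wt%.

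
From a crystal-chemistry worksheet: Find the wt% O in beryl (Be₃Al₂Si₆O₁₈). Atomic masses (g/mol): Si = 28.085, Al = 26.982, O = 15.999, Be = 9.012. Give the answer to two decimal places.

Molar mass of Be₃Al₂Si₆O₁₈: 3·9.012 + 2·26.982 + 6·28.085 + 18·15.999 = 537.492 g/mol.
Mass of O per formula unit: 18 × 15.999 = 287.982 g.
Weight fraction O = 287.982 / 537.492 = 0.5358.

53.58 weight percent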